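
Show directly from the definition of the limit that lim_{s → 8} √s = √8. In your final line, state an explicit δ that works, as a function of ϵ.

Fix ϵ > 0. We want δ > 0 such that 0 < |s − 8| < δ implies |√s − √8| < ϵ.
Multiplying by the conjugate, |√s − √8| = |s − 8|/(√s + √8).
Restrict δ ≤ 8 so that |s − 8| < 8 forces s > 0, and then √s + √8 > √8.
Hence |√s − √8| < |s − 8|/√8, which is < ϵ once |s − 8| < √8·ϵ.
Take δ = min(8, √8·ϵ). If 0 < |s − 8| < δ then s > 0 and |√s − √8| < |s − 8|/√8 < ϵ.

δ = min(8, √8·ϵ)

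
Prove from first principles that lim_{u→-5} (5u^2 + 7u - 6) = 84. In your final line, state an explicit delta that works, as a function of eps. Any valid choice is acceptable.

Let eps > 0. We want delta > 0 such that 0 < |u + 5| < delta implies |(5u^2 + 7u - 6) − 84| < eps.
(5u^2 + 7u - 6) − 84 = 5u^2 + 7u - 90 = (u + 5)(5u - 18).
So |(5u^2 + 7u - 6) − 84| = |u + 5|·|5u - 18|.
Assume first that |u + 5| < 1, so |u| < 6. Then |5u - 18| ≤ 5·6 + 18 = 48.
Hence |(5u^2 + 7u - 6) − 84| ≤ 48|u + 5| < eps provided |u + 5| < eps/48.
Take delta = min(1, eps/48). Then 0 < |u + 5| < delta gives both |u + 5| < 1 and |u + 5| < eps/48, so |(5u^2 + 7u - 6) − 84| < eps.

delta = min(1, eps/48)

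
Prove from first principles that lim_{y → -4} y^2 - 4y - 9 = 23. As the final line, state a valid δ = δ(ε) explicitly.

Let ε > 0 be given. We want δ > 0 such that 0 < |y + 4| < δ implies |(y^2 - 4y - 9) − 23| < ε.
(y^2 - 4y - 9) − 23 = y^2 - 4y - 32 = (y + 4)(y - 8).
So |(y^2 - 4y - 9) − 23| = |y + 4|·|y - 8|.
Require δ ≤ 2. Then |y + 4| < 2 gives |y| < 6, and by the triangle inequality |y - 8| ≤ 6 + 8 = 14.
Hence |(y^2 - 4y - 9) − 23| ≤ 14|y + 4| < ε provided |y + 4| < ε/14.
Choosing δ = min(2, ε/14) ensures both conditions, hence |(y^2 - 4y - 9) − 23| < ε.

δ = min(2, ε/14)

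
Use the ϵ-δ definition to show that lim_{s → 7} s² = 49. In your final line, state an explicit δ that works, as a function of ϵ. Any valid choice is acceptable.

Let ϵ > 0 be given. We seek δ > 0 with 0 < |s − 7| < δ ⇒ |s² − 49| < ϵ.
Factor: s² − 49 = (s − 7)(s + 7), so |s² − 49| = |s − 7|·|s + 7|.
Impose δ ≤ 1 so that |s| < 8; then |s + 7| ≤ 15.
Hence |s² − 49| ≤ 15|s − 7|, which is < ϵ once |s − 7| < ϵ/15.
Take δ = min(1, ϵ/15). If 0 < |s − 7| < δ then both bounds hold and |s² − 49| ≤ 15|s − 7| < 15·(ϵ/15) = ϵ.

δ = min(1, ϵ/15)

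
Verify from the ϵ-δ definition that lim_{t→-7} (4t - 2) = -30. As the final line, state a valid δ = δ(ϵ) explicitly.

Fix ϵ > 0. We need δ > 0 so that 0 < |t + 7| < δ implies |(4t - 2) + 30| < ϵ.
Since (4t - 2) + 30 = 4(t + 7), we have |(4t - 2) + 30| = 4|t + 7|.
Thus it suffices that |t + 7| < ϵ/4.
Take δ = ϵ/4. If 0 < |t + 7| < δ then |(4t - 2) + 30| = 4|t + 7| < 4·(ϵ/4) = ϵ.

δ = ϵ/4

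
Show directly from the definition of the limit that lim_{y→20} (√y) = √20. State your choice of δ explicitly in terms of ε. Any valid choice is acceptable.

δ = min(20, √20·ε)

Let ε > 0 be given. We want δ > 0 such that 0 < |y − 20| < δ implies |√y − √20| < ε.
Rationalise: √y − √20 = (y − 20)/(√y + √20), so |√y − √20| = |y − 20|/(√y + √20).
Restrict δ ≤ 20 so that |y − 20| < 20 forces y > 0, and then √y + √20 > √20.
Hence |√y − √20| < |y − 20|/√20, which is < ε once |y − 20| < √20·ε.
Take δ = min(20, √20·ε). If 0 < |y − 20| < δ then y > 0 and |√y − √20| < |y − 20|/√20 < ε.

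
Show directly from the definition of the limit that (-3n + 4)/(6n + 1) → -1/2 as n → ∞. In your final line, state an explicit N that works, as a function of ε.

Suppose ε > 0. For n ≥ 1, |(-3n + 4)/(6n + 1) + 1/2| = |27|/(6(6n + 1)) = 27/(6(6n + 1)).
Since 6n + 1 ≥ 6n for n ≥ 1, this is ≤ 27/(6·6n) = (3/4)/n.
So |(-3n + 4)/(6n + 1) + 1/2| < ε whenever n > (3/4)/ε.
Take N = (3/4)/ε. If n > N then |(-3n + 4)/(6n + 1) + 1/2| ≤ (3/4)/n < ε.

N = (3/4)/ε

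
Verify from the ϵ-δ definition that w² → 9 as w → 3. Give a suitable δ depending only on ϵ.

Let ϵ > 0. We seek δ > 0 with 0 < |w − 3| < δ ⇒ |w² − 9| < ϵ.
Factor: w² − 9 = (w − 3)(w + 3), so |w² − 9| = |w − 3|·|w + 3|.
Restrict δ ≤ 1. Then |w − 3| < 1 gives |w| < 4, so by the triangle inequality |w + 3| ≤ 4 + 3 = 7.
Hence |w² − 9| ≤ 7|w − 3|, which is < ϵ once |w − 3| < ϵ/7.
Take δ = min(1, ϵ/7). If 0 < |w − 3| < δ then both bounds hold and |w² − 9| ≤ 7|w − 3| < 7·(ϵ/7) = ϵ.

δ = min(1, ϵ/7)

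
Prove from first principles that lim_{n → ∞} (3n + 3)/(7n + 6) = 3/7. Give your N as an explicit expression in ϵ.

N = (3/49)/ϵ

Let ϵ > 0 be given. For n ≥ 1, |(3n + 3)/(7n + 6) − (3/7)| = |3|/(7(7n + 6)) = 3/(7(7n + 6)).
Since 7n + 6 ≥ 7n for n ≥ 1, this is ≤ 3/(7·7n) = (3/49)/n.
So |(3n + 3)/(7n + 6) − (3/7)| < ϵ whenever n > (3/49)/ϵ.
Take N = (3/49)/ϵ. If n > N then |(3n + 3)/(7n + 6) − (3/7)| ≤ (3/49)/n < ϵ.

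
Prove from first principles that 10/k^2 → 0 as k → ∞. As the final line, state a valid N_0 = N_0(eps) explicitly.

Fix eps > 0. For k ≥ 1, |10/k^2 − 0| = 10/k^2.
10/k^2 < eps ⇔ k^2 > 10/eps ⇔ k > (10/eps)^{1/2}.
Take N_0 = (10/eps)^{1/2}. Then k > N_0 implies 10/k^2 < eps.

N_0 = (10/eps)^{1/2}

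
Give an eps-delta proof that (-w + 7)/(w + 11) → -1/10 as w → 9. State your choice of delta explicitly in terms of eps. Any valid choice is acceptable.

delta = min(10, (100/9)eps)

Suppose eps > 0. We want delta > 0 with 0 < |w − 9| < delta ⇒ |(-w + 7)/(w + 11) + 1/10| < eps.
Combining over a common denominator, (-w + 7)/(w + 11) + 1/10 = [(-w + 7)·20 − (-2)·(w + 11)] / [20·(w + 11)] = -18(w − 9) / (20(w + 11)).
So |(-w + 7)/(w + 11) + 1/10| = 18|w − 9| / (20·|w + 11|).
Require delta ≤ 10, so |w + 11| ≥ |20| − |w − 9| > 20 − 10 = 10.
Hence |(-w + 7)/(w + 11) + 1/10| < 18|w − 9|/(20·10) = (9/100)|w − 9|, which is < eps once |w − 9| < (100/9)eps.
Take delta = min(10, (100/9)eps). Then 0 < |w − 9| < delta forces both bounds, so |(-w + 7)/(w + 11) + 1/10| < eps.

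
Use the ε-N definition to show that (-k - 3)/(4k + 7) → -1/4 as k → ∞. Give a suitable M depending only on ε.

Fix ε > 0. For k ≥ 1, |(-k - 3)/(4k + 7) + 1/4| = |-5|/(4(4k + 7)) = 5/(4(4k + 7)).
Since 4k + 7 ≥ 4k for k ≥ 1, this is ≤ 5/(4·4k) = (5/16)/k.
So |(-k - 3)/(4k + 7) + 1/4| < ε whenever k > (5/16)/ε.
Take M = (5/16)/ε. If k > M then |(-k - 3)/(4k + 7) + 1/4| ≤ (5/16)/k < ε.

M = (5/16)/ε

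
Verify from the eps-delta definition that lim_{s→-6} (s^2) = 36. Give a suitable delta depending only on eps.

delta = min(1, eps/13)

Let eps > 0. We seek delta > 0 with 0 < |s + 6| < delta ⇒ |s^2 − 36| < eps.
Factor: s^2 − 36 = (s + 6)(s - 6), so |s^2 − 36| = |s + 6|·|s - 6|.
Restrict delta ≤ 1. Then |s + 6| < 1 gives |s| < 7, so by the triangle inequality |s - 6| ≤ 7 + 6 = 13.
Hence |s^2 − 36| ≤ 13|s + 6|, which is < eps once |s + 6| < eps/13.
Take delta = min(1, eps/13). If 0 < |s + 6| < delta then both bounds hold and |s^2 − 36| ≤ 13|s + 6| < 13·(eps/13) = eps.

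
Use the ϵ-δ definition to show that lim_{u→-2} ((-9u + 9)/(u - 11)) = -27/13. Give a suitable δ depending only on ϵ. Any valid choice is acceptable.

δ = min(13/2, (169/180)ϵ)

Let ϵ > 0. We want δ > 0 with 0 < |u + 2| < δ ⇒ |(-9u + 9)/(u - 11) + 27/13| < ϵ.
Combining over a common denominator, (-9u + 9)/(u - 11) + 27/13 = [(-9u + 9)·(-13) − 27·(u - 11)] / [(-13)·(u - 11)] = 90(u + 2) / ((-13)(u - 11)).
So |(-9u + 9)/(u - 11) + 27/13| = 90|u + 2| / (13·|u − 11|).
Restrict δ ≤ 13/2. Then |u + 2| < 13/2 gives |u − 11| = |(u + 2) + (-13)| ≥ 13 − 13/2 = 13/2.
Hence |(-9u + 9)/(u - 11) + 27/13| < 90|u + 2|/(13·(13/2)) = (180/169)|u + 2|, which is < ϵ once |u + 2| < (169/180)ϵ.
Take δ = min(13/2, (169/180)ϵ). Then 0 < |u + 2| < δ forces both bounds, so |(-9u + 9)/(u - 11) + 27/13| < ϵ.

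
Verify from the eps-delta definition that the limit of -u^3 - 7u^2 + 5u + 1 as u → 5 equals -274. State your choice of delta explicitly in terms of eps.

delta = min(1, eps/163)

Suppose eps > 0. We want delta > 0 such that 0 < |u − 5| < delta implies |(-u^3 - 7u^2 + 5u + 1) + 274| < eps.
(-u^3 - 7u^2 + 5u + 1) + 274 = -u^3 - 7u^2 + 5u + 275 = (u − 5)(-u^2 - 12u - 55).
So |(-u^3 - 7u^2 + 5u + 1) + 274| = |u − 5|·|-u^2 - 12u - 55|.
Assume first that |u − 5| < 1, so |u| < 6. Then |-u^2 - 12u - 55| ≤ 6^2 + 12·6 + 55 = 163.
Hence |(-u^3 - 7u^2 + 5u + 1) + 274| ≤ 163|u − 5| < eps provided |u − 5| < eps/163.
Choosing delta = min(1, eps/163) ensures both conditions, hence |(-u^3 - 7u^2 + 5u + 1) + 274| < eps.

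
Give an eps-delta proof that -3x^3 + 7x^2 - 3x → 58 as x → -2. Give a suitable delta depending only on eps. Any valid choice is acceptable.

Let eps > 0 be given. We want delta > 0 such that 0 < |x + 2| < delta implies |(-3x^3 + 7x^2 - 3x) − 58| < eps.
(-3x^3 + 7x^2 - 3x) − 58 = -3x^3 + 7x^2 - 3x - 58 = (x + 2)(-3x^2 + 13x - 29).
So |(-3x^3 + 7x^2 - 3x) − 58| = |x + 2|·|-3x^2 + 13x - 29|.
Require delta ≤ 2. Then |x + 2| < 2 gives |x| < 4, and by the triangle inequality |-3x^2 + 13x - 29| ≤ 3·4^2 + 13·4 + 29 = 129.
Hence |(-3x^3 + 7x^2 - 3x) − 58| ≤ 129|x + 2| < eps provided |x + 2| < eps/129.
Choosing delta = min(2, eps/129) ensures both conditions, hence |(-3x^3 + 7x^2 - 3x) − 58| < eps.

delta = min(2, eps/129)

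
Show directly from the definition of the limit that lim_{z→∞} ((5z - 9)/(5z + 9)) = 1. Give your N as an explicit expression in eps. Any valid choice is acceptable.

Suppose eps > 0. We seek N > 0 such that z > N implies |(5z - 9)/(5z + 9) − 1| < eps.
(5z - 9)/(5z + 9) − 1 = (5(5z - 9) − 5(5z + 9)) / (5(5z + 9)) = -90/(5(5z + 9)).
For z > 0 we have 5z + 9 > 5z, so |(5z - 9)/(5z + 9) − 1| = 90/(5(5z + 9)) < 90/(5·5z) = (18/5)/z.
Thus |(5z - 9)/(5z + 9) − 1| < eps whenever z > (18/5)/eps.
Take N = (18/5)/eps. If z > N then |(5z - 9)/(5z + 9) − 1| < (18/5)/z < eps.

N = (18/5)/eps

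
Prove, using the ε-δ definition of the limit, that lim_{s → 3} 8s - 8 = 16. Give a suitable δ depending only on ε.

δ = ε/8

Let ε > 0 be given. We need δ > 0 so that 0 < |s − 3| < δ implies |(8s - 8) − 16| < ε.
|(8s - 8) − 16| = |8s - 24| = 8|s − 3|.
So 8|s − 3| < ε exactly when |s − 3| < ε/8.
Take δ = ε/8. If 0 < |s − 3| < δ then |(8s - 8) − 16| = 8|s − 3| < 8·(ε/8) = ε.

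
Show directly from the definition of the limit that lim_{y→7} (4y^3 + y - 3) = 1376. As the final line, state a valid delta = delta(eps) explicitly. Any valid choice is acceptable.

Suppose eps > 0. We want delta > 0 such that 0 < |y − 7| < delta implies |(4y^3 + y - 3) − 1376| < eps.
(4y^3 + y - 3) − 1376 = 4y^3 + y - 1379 = (y − 7)(4y^2 + 28y + 197).
So |(4y^3 + y - 3) − 1376| = |y − 7|·|4y^2 + 28y + 197|.
Require delta ≤ 1. Then |y − 7| < 1 gives |y| < 8, and by the triangle inequality |4y^2 + 28y + 197| ≤ 4·8^2 + 28·8 + 197 = 677.
Hence |(4y^3 + y - 3) − 1376| ≤ 677|y − 7| < eps provided |y − 7| < eps/677.
Choosing delta = min(1, eps/677) ensures both conditions, hence |(4y^3 + y - 3) − 1376| < eps.

delta = min(1, eps/677)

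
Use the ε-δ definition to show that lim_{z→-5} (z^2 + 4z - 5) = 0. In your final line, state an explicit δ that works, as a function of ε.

Fix ε > 0. We want δ > 0 such that 0 < |z + 5| < δ implies |(z^2 + 4z - 5)| < ε.
(z^2 + 4z - 5) = z^2 + 4z - 5 = (z + 5)(z - 1).
So |(z^2 + 4z - 5)| = |z + 5|·|z - 1|.
Assume first that |z + 5| < 1, so |z| < 6. Then |z - 1| ≤ 6 + 1 = 7.
Hence |(z^2 + 4z - 5)| ≤ 7|z + 5| < ε provided |z + 5| < ε/7.
Choosing δ = min(1, ε/7) ensures both conditions, hence |(z^2 + 4z - 5)| < ε.

δ = min(1, ε/7)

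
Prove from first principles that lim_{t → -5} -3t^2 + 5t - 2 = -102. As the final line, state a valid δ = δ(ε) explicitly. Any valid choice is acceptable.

δ = min(1, ε/38)

Suppose ε > 0. We want δ > 0 such that 0 < |t + 5| < δ implies |(-3t^2 + 5t - 2) + 102| < ε.
(-3t^2 + 5t - 2) + 102 = -3t^2 + 5t + 100 = (t + 5)(-3t + 20).
So |(-3t^2 + 5t - 2) + 102| = |t + 5|·|-3t + 20|.
Require δ ≤ 1. Then |t + 5| < 1 gives |t| < 6, and by the triangle inequality |-3t + 20| ≤ 3·6 + 20 = 38.
Hence |(-3t^2 + 5t - 2) + 102| ≤ 38|t + 5| < ε provided |t + 5| < ε/38.
Choosing δ = min(1, ε/38) ensures both conditions, hence |(-3t^2 + 5t - 2) + 102| < ε.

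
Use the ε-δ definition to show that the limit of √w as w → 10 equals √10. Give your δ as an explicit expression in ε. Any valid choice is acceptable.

δ = min(10, √10·ε)

Fix ε > 0. We want δ > 0 such that 0 < |w − 10| < δ implies |√w − √10| < ε.
Rationalise: √w − √10 = (w − 10)/(√w + √10), so |√w − √10| = |w − 10|/(√w + √10).
Restrict δ ≤ 10 so that |w − 10| < 10 forces w > 0, and then √w + √10 > √10.
Hence |√w − √10| < |w − 10|/√10, which is < ε once |w − 10| < √10·ε.
Take δ = min(10, √10·ε). If 0 < |w − 10| < δ then w > 0 and |√w − √10| < |w − 10|/√10 < ε.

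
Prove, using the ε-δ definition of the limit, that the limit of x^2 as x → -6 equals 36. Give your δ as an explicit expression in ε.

Let ε > 0. We seek δ > 0 with 0 < |x + 6| < δ ⇒ |x^2 − 36| < ε.
Factor: x^2 − 36 = (x + 6)(x - 6), so |x^2 − 36| = |x + 6|·|x - 6|.
Restrict δ ≤ 1. Then |x + 6| < 1 gives |x| < 7, so by the triangle inequality |x - 6| ≤ 7 + 6 = 13.
Hence |x^2 − 36| ≤ 13|x + 6|, which is < ε once |x + 6| < ε/13.
Take δ = min(1, ε/13). If 0 < |x + 6| < δ then both bounds hold and |x^2 − 36| ≤ 13|x + 6| < 13·(ε/13) = ε.

δ = min(1, ε/13)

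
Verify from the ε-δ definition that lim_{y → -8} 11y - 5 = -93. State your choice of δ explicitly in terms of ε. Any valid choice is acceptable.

Let ε > 0. We need δ > 0 so that 0 < |y + 8| < δ implies |(11y - 5) + 93| < ε.
|(11y - 5) + 93| = |11y + 88| = 11|y + 8|.
Thus it suffices that |y + 8| < ε/11.
Choosing δ = ε/11 gives |(11y - 5) + 93| = 11|y + 8| < ε whenever |y + 8| < δ.

δ = ε/11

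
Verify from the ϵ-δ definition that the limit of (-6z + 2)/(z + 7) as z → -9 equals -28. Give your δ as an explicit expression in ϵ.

Let ϵ > 0 be given. We want δ > 0 with 0 < |z + 9| < δ ⇒ |(-6z + 2)/(z + 7) + 28| < ϵ.
Combining over a common denominator, (-6z + 2)/(z + 7) + 28 = [(-6z + 2)·(-2) − 56·(z + 7)] / [(-2)·(z + 7)] = -44(z + 9) / ((-2)(z + 7)).
So |(-6z + 2)/(z + 7) + 28| = 44|z + 9| / (2·|z + 7|).
Require δ ≤ 1, so |z + 7| ≥ |-2| − |z + 9| > 2 − 1 = 1.
Hence |(-6z + 2)/(z + 7) + 28| < 44|z + 9|/(2·1) = 22|z + 9|, which is < ϵ once |z + 9| < (1/22)ϵ.
Take δ = min(1, (1/22)ϵ). Then 0 < |z + 9| < δ forces both bounds, so |(-6z + 2)/(z + 7) + 28| < ϵ.

δ = min(1, (1/22)ϵ)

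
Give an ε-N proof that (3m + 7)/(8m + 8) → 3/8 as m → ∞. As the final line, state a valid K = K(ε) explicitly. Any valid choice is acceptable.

K = (1/2)/ε

Suppose ε > 0. For m ≥ 1, |(3m + 7)/(8m + 8) − (3/8)| = |32|/(8(8m + 8)) = 32/(8(8m + 8)).
Since 8m + 8 ≥ 8m for m ≥ 1, this is ≤ 32/(8·8m) = (1/2)/m.
So |(3m + 7)/(8m + 8) − (3/8)| < ε whenever m > (1/2)/ε.
Take K = (1/2)/ε. If m > K then |(3m + 7)/(8m + 8) − (3/8)| ≤ (1/2)/m < ε.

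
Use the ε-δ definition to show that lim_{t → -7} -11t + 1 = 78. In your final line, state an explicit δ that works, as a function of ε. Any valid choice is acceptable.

Let ε > 0. We need δ > 0 so that 0 < |t + 7| < δ implies |(-11t + 1) − 78| < ε.
|(-11t + 1) − 78| = |-11t - 77| = 11|t + 7|.
Thus it suffices that |t + 7| < ε/11.
Choosing δ = ε/11 gives |(-11t + 1) − 78| = 11|t + 7| < ε whenever |t + 7| < δ.

δ = ε/11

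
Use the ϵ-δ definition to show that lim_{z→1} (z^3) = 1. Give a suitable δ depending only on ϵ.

δ = min(1, ϵ/7)

Fix ϵ > 0. We seek δ > 0 with 0 < |z − 1| < δ ⇒ |z^3 − 1| < ϵ.
Factor: z^3 − 1 = (z − 1)(z^2 + z + 1), so |z^3 − 1| = |z − 1|·|z^2 + z + 1|.
Restrict δ ≤ 1. Then |z − 1| < 1 gives |z| < 2, so by the triangle inequality |z^2 + z + 1| ≤ 2^2 + 2 + 1 = 7.
Hence |z^3 − 1| ≤ 7|z − 1|, which is < ϵ once |z − 1| < ϵ/7.
Take δ = min(1, ϵ/7). If 0 < |z − 1| < δ then both bounds hold and |z^3 − 1| ≤ 7|z − 1| < 7·(ϵ/7) = ϵ.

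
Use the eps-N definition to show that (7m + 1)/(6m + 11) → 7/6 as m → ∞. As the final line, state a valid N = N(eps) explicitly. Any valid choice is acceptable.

Fix eps > 0. For m ≥ 1, |(7m + 1)/(6m + 11) − (7/6)| = |-71|/(6(6m + 11)) = 71/(6(6m + 11)).
Since 6m + 11 ≥ 6m for m ≥ 1, this is ≤ 71/(6·6m) = (71/36)/m.
So |(7m + 1)/(6m + 11) − (7/6)| < eps whenever m > (71/36)/eps.
Take N = (71/36)/eps. If m > N then |(7m + 1)/(6m + 11) − (7/6)| ≤ (71/36)/m < eps.

N = (71/36)/eps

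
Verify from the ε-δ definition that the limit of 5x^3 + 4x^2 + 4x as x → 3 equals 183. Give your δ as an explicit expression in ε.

δ = min(2, ε/281)

Let ε > 0. We want δ > 0 such that 0 < |x − 3| < δ implies |(5x^3 + 4x^2 + 4x) − 183| < ε.
(5x^3 + 4x^2 + 4x) − 183 = 5x^3 + 4x^2 + 4x - 183 = (x − 3)(5x^2 + 19x + 61).
So |(5x^3 + 4x^2 + 4x) − 183| = |x − 3|·|5x^2 + 19x + 61|.
Require δ ≤ 2. Then |x − 3| < 2 gives |x| < 5, and by the triangle inequality |5x^2 + 19x + 61| ≤ 5·5^2 + 19·5 + 61 = 281.
Hence |(5x^3 + 4x^2 + 4x) − 183| ≤ 281|x − 3| < ε provided |x − 3| < ε/281.
Take δ = min(2, ε/281). Then 0 < |x − 3| < δ gives both |x − 3| < 2 and |x − 3| < ε/281, so |(5x^3 + 4x^2 + 4x) − 183| < ε.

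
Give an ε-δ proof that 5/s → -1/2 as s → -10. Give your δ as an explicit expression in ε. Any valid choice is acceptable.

δ = min(5, 10ε)

Fix ε > 0. We seek δ > 0 such that 0 < |s + 10| < δ implies |5/s + 1/2| < ε.
|5/s + 1/2| = 5·|-10 − s|/(10·|s|) = 5|s + 10|/(10|s|).
Require δ ≤ 5 so that |s| > 10 − 5 = 5, hence 10|s| > 50.
Then |5/s + 1/2| < 5|s + 10|/50, which is < ε when |s + 10| < 10ε.
Take δ = min(5, 10ε). Then 0 < |s + 10| < δ gives both |s + 10| < 5 and |s + 10| < 10ε, so |5/s + 1/2| < ε.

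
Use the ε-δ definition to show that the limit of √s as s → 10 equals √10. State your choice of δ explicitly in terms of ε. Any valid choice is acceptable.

δ = min(10, √10·ε)

Let ε > 0. We want δ > 0 such that 0 < |s − 10| < δ implies |√s − √10| < ε.
Rationalise: √s − √10 = (s − 10)/(√s + √10), so |√s − √10| = |s − 10|/(√s + √10).
Restrict δ ≤ 10 so that |s − 10| < 10 forces s > 0, and then √s + √10 > √10.
Hence |√s − √10| < |s − 10|/√10, which is < ε once |s − 10| < √10·ε.
Take δ = min(10, √10·ε). If 0 < |s − 10| < δ then s > 0 and |√s − √10| < |s − 10|/√10 < ε.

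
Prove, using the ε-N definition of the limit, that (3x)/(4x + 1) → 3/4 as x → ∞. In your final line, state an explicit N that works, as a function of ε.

N = (3/16)/ε

Suppose ε > 0. We seek N > 0 such that x > N implies |(3x)/(4x + 1) − (3/4)| < ε.
(3x)/(4x + 1) − (3/4) = (4(3x) − 3(4x + 1)) / (4(4x + 1)) = -3/(4(4x + 1)).
For x > 0 we have 4x + 1 > 4x, so |(3x)/(4x + 1) − (3/4)| = 3/(4(4x + 1)) < 3/(4·4x) = (3/16)/x.
Thus |(3x)/(4x + 1) − (3/4)| < ε whenever x > (3/16)/ε.
Take N = (3/16)/ε. If x > N then |(3x)/(4x + 1) − (3/4)| < (3/16)/x < ε.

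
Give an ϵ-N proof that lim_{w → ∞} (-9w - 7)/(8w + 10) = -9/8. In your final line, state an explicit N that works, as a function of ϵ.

Let ϵ > 0. We seek N > 0 such that w > N implies |(-9w - 7)/(8w + 10) + 9/8| < ϵ.
(-9w - 7)/(8w + 10) + 9/8 = (8(-9w - 7) − (-9)(8w + 10)) / (8(8w + 10)) = 34/(8(8w + 10)).
For w > 0 we have 8w + 10 > 8w, so |(-9w - 7)/(8w + 10) + 9/8| = 34/(8(8w + 10)) < 34/(8·8w) = (17/32)/w.
Thus |(-9w - 7)/(8w + 10) + 9/8| < ϵ whenever w > (17/32)/ϵ.
Take N = (17/32)/ϵ. If w > N then |(-9w - 7)/(8w + 10) + 9/8| < (17/32)/w < ϵ.

N = (17/32)/ϵ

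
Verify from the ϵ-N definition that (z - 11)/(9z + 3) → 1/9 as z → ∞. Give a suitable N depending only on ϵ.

Suppose ϵ > 0. We seek N > 0 such that z > N implies |(z - 11)/(9z + 3) − (1/9)| < ϵ.
(z - 11)/(9z + 3) − (1/9) = (9(z - 11) − (9z + 3)) / (9(9z + 3)) = -102/(9(9z + 3)).
For z > 0 we have 9z + 3 > 9z, so |(z - 11)/(9z + 3) − (1/9)| = 102/(9(9z + 3)) < 102/(9·9z) = (34/27)/z.
Thus |(z - 11)/(9z + 3) − (1/9)| < ϵ whenever z > (34/27)/ϵ.
Take N = (34/27)/ϵ. If z > N then |(z - 11)/(9z + 3) − (1/9)| < (34/27)/z < ϵ.

N = (34/27)/ϵ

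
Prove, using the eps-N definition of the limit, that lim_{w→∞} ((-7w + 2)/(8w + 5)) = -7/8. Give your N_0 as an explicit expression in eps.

N_0 = (51/64)/eps

Let eps > 0 be given. We seek N_0 > 0 such that w > N_0 implies |(-7w + 2)/(8w + 5) + 7/8| < eps.
(-7w + 2)/(8w + 5) + 7/8 = (8(-7w + 2) − (-7)(8w + 5)) / (8(8w + 5)) = 51/(8(8w + 5)).
For w > 0 we have 8w + 5 > 8w, so |(-7w + 2)/(8w + 5) + 7/8| = 51/(8(8w + 5)) < 51/(8·8w) = (51/64)/w.
Thus |(-7w + 2)/(8w + 5) + 7/8| < eps whenever w > (51/64)/eps.
Take N_0 = (51/64)/eps. If w > N_0 then |(-7w + 2)/(8w + 5) + 7/8| < (51/64)/w < eps.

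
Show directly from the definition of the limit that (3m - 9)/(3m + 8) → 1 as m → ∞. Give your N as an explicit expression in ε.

Suppose ε > 0. For m ≥ 1, |(3m - 9)/(3m + 8) − 1| = |-51|/(3(3m + 8)) = 51/(3(3m + 8)).
Since 3m + 8 ≥ 3m for m ≥ 1, this is ≤ 51/(3·3m) = (17/3)/m.
So |(3m - 9)/(3m + 8) − 1| < ε whenever m > (17/3)/ε.
Take N = (17/3)/ε. If m > N then |(3m - 9)/(3m + 8) − 1| ≤ (17/3)/m < ε.

N = (17/3)/ε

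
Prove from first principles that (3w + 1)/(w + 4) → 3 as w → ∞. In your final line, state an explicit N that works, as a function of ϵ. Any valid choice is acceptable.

N = 11/ϵ

Let ϵ > 0. We seek N > 0 such that w > N implies |(3w + 1)/(w + 4) − 3| < ϵ.
(3w + 1)/(w + 4) − 3 = ((3w + 1) − 3(w + 4)) / ((w + 4)) = -11/((w + 4)).
For w > 0 we have w + 4 > w, so |(3w + 1)/(w + 4) − 3| = 11/((w + 4)) < 11/(w) = 11/w.
Thus |(3w + 1)/(w + 4) − 3| < ϵ whenever w > 11/ϵ.
Take N = 11/ϵ. If w > N then |(3w + 1)/(w + 4) − 3| < 11/w < ϵ.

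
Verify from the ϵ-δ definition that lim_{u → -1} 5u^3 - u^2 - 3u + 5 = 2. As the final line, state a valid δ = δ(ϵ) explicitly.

δ = min(1, ϵ/35)

Let ϵ > 0. We want δ > 0 such that 0 < |u + 1| < δ implies |(5u^3 - u^2 - 3u + 5) − 2| < ϵ.
(5u^3 - u^2 - 3u + 5) − 2 = 5u^3 - u^2 - 3u + 3 = (u + 1)(5u^2 - 6u + 3).
So |(5u^3 - u^2 - 3u + 5) − 2| = |u + 1|·|5u^2 - 6u + 3|.
Require δ ≤ 1. Then |u + 1| < 1 gives |u| < 2, and by the triangle inequality |5u^2 - 6u + 3| ≤ 5·2^2 + 6·2 + 3 = 35.
Hence |(5u^3 - u^2 - 3u + 5) − 2| ≤ 35|u + 1| < ϵ provided |u + 1| < ϵ/35.
Choosing δ = min(1, ϵ/35) ensures both conditions, hence |(5u^3 - u^2 - 3u + 5) − 2| < ϵ.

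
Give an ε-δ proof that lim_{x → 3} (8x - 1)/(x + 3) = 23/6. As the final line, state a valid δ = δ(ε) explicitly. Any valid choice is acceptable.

Let ε > 0 be given. We want δ > 0 with 0 < |x − 3| < δ ⇒ |(8x - 1)/(x + 3) − (23/6)| < ε.
Combining over a common denominator, (8x - 1)/(x + 3) − (23/6) = [(8x - 1)·6 − 23·(x + 3)] / [6·(x + 3)] = 25(x − 3) / (6(x + 3)).
So |(8x - 1)/(x + 3) − (23/6)| = 25|x − 3| / (6·|x + 3|).
Require δ ≤ 3, so |x + 3| ≥ |6| − |x − 3| > 6 − 3 = 3.
Hence |(8x - 1)/(x + 3) − (23/6)| < 25|x − 3|/(6·3) = (25/18)|x − 3|, which is < ε once |x − 3| < (18/25)ε.
Take δ = min(3, (18/25)ε). Then 0 < |x − 3| < δ forces both bounds, so |(8x - 1)/(x + 3) − (23/6)| < ε.

δ = min(3, (18/25)ε)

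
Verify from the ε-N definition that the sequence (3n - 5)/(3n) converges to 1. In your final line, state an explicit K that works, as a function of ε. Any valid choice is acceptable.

K = (5/3)/ε

Suppose ε > 0. For n ≥ 1, |(3n - 5)/(3n) − 1| = |-15|/(3(3n)) = 15/(3(3n)).
Since 3n ≥ 3n for n ≥ 1, this is ≤ 15/(3·3n) = (5/3)/n.
So |(3n - 5)/(3n) − 1| < ε whenever n > (5/3)/ε.
Take K = (5/3)/ε. If n > K then |(3n - 5)/(3n) − 1| ≤ (5/3)/n < ε.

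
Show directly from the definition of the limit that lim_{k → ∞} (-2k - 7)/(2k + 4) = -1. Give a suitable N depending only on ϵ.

N = (3/2)/ϵ

Let ϵ > 0 be given. For k ≥ 1, |(-2k - 7)/(2k + 4) + 1| = |-6|/(2(2k + 4)) = 6/(2(2k + 4)).
Since 2k + 4 ≥ 2k for k ≥ 1, this is ≤ 6/(2·2k) = (3/2)/k.
So |(-2k - 7)/(2k + 4) + 1| < ϵ whenever k > (3/2)/ϵ.
Take N = (3/2)/ϵ. If k > N then |(-2k - 7)/(2k + 4) + 1| ≤ (3/2)/k < ϵ.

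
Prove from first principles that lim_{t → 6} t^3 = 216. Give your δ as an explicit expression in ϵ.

δ = min(1, ϵ/127)

Suppose ϵ > 0. We seek δ > 0 with 0 < |t − 6| < δ ⇒ |t^3 − 216| < ϵ.
Factor: t^3 − 216 = (t − 6)(t^2 + 6t + 36), so |t^3 − 216| = |t − 6|·|t^2 + 6t + 36|.
Impose δ ≤ 1 so that |t| < 7; then |t^2 + 6t + 36| ≤ 127.
Hence |t^3 − 216| ≤ 127|t − 6|, which is < ϵ once |t − 6| < ϵ/127.
Take δ = min(1, ϵ/127). If 0 < |t − 6| < δ then both bounds hold and |t^3 − 216| ≤ 127|t − 6| < 127·(ϵ/127) = ϵ.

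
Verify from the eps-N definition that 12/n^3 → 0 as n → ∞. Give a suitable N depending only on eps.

Let eps > 0. For n ≥ 1, |12/n^3 − 0| = 12/n^3.
12/n^3 < eps ⇔ n^3 > 12/eps ⇔ n > (12/eps)^{1/3}.
Take N = (12/eps)^{1/3}. Then n > N implies 12/n^3 < eps.

N = (12/eps)^{1/3}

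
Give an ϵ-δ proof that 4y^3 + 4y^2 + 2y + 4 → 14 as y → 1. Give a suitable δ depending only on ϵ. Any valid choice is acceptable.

Suppose ϵ > 0. We want δ > 0 such that 0 < |y − 1| < δ implies |(4y^3 + 4y^2 + 2y + 4) − 14| < ϵ.
(4y^3 + 4y^2 + 2y + 4) − 14 = 4y^3 + 4y^2 + 2y - 10 = (y − 1)(4y^2 + 8y + 10).
So |(4y^3 + 4y^2 + 2y + 4) − 14| = |y − 1|·|4y^2 + 8y + 10|.
Assume first that |y − 1| < 2, so |y| < 3. Then |4y^2 + 8y + 10| ≤ 4·3^2 + 8·3 + 10 = 70.
Hence |(4y^3 + 4y^2 + 2y + 4) − 14| ≤ 70|y − 1| < ϵ provided |y − 1| < ϵ/70.
Choosing δ = min(2, ϵ/70) ensures both conditions, hence |(4y^3 + 4y^2 + 2y + 4) − 14| < ϵ.

δ = min(2, ϵ/70)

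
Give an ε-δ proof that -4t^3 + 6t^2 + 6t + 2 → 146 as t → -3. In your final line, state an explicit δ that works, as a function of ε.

δ = min(1, ε/184)

Let ε > 0. We want δ > 0 such that 0 < |t + 3| < δ implies |(-4t^3 + 6t^2 + 6t + 2) − 146| < ε.
(-4t^3 + 6t^2 + 6t + 2) − 146 = -4t^3 + 6t^2 + 6t - 144 = (t + 3)(-4t^2 + 18t - 48).
So |(-4t^3 + 6t^2 + 6t + 2) − 146| = |t + 3|·|-4t^2 + 18t - 48|.
Require δ ≤ 1. Then |t + 3| < 1 gives |t| < 4, and by the triangle inequality |-4t^2 + 18t - 48| ≤ 4·4^2 + 18·4 + 48 = 184.
Hence |(-4t^3 + 6t^2 + 6t + 2) − 146| ≤ 184|t + 3| < ε provided |t + 3| < ε/184.
Choosing δ = min(1, ε/184) ensures both conditions, hence |(-4t^3 + 6t^2 + 6t + 2) − 146| < ε.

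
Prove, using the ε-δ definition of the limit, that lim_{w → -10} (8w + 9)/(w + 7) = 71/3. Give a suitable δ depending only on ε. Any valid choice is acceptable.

Suppose ε > 0. We want δ > 0 with 0 < |w + 10| < δ ⇒ |(8w + 9)/(w + 7) − (71/3)| < ε.
Combining over a common denominator, (8w + 9)/(w + 7) − (71/3) = [(8w + 9)·(-3) − (-71)·(w + 7)] / [(-3)·(w + 7)] = 47(w + 10) / ((-3)(w + 7)).
So |(8w + 9)/(w + 7) − (71/3)| = 47|w + 10| / (3·|w + 7|).
Require δ ≤ 3/2, so |w + 7| ≥ |-3| − |w + 10| > 3 − 3/2 = 3/2.
Hence |(8w + 9)/(w + 7) − (71/3)| < 47|w + 10|/(3·(3/2)) = (94/9)|w + 10|, which is < ε once |w + 10| < (9/94)ε.
Take δ = min(3/2, (9/94)ε). Then 0 < |w + 10| < δ forces both bounds, so |(8w + 9)/(w + 7) − (71/3)| < ε.

δ = min(3/2, (9/94)ε)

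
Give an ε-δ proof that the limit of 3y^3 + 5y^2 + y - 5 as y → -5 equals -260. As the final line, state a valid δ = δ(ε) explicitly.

δ = min(1, ε/219)

Let ε > 0 be given. We want δ > 0 such that 0 < |y + 5| < δ implies |(3y^3 + 5y^2 + y - 5) + 260| < ε.
(3y^3 + 5y^2 + y - 5) + 260 = 3y^3 + 5y^2 + y + 255 = (y + 5)(3y^2 - 10y + 51).
So |(3y^3 + 5y^2 + y - 5) + 260| = |y + 5|·|3y^2 - 10y + 51|.
Require δ ≤ 1. Then |y + 5| < 1 gives |y| < 6, and by the triangle inequality |3y^2 - 10y + 51| ≤ 3·6^2 + 10·6 + 51 = 219.
Hence |(3y^3 + 5y^2 + y - 5) + 260| ≤ 219|y + 5| < ε provided |y + 5| < ε/219.
Take δ = min(1, ε/219). Then 0 < |y + 5| < δ gives both |y + 5| < 1 and |y + 5| < ε/219, so |(3y^3 + 5y^2 + y - 5) + 260| < ε.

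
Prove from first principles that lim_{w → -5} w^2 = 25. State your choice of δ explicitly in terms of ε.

Let ε > 0. We seek δ > 0 with 0 < |w + 5| < δ ⇒ |w^2 − 25| < ε.
Factor: w^2 − 25 = (w + 5)(w - 5), so |w^2 − 25| = |w + 5|·|w - 5|.
Impose δ ≤ 2 so that |w| < 7; then |w - 5| ≤ 12.
Hence |w^2 − 25| ≤ 12|w + 5|, which is < ε once |w + 5| < ε/12.
Take δ = min(2, ε/12). If 0 < |w + 5| < δ then both bounds hold and |w^2 − 25| ≤ 12|w + 5| < 12·(ε/12) = ε.

δ = min(2, ε/12)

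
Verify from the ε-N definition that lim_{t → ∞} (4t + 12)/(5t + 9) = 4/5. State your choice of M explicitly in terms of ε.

Let ε > 0 be given. We seek M > 0 such that t > M implies |(4t + 12)/(5t + 9) − (4/5)| < ε.
(4t + 12)/(5t + 9) − (4/5) = (5(4t + 12) − 4(5t + 9)) / (5(5t + 9)) = 24/(5(5t + 9)).
For t > 0 we have 5t + 9 > 5t, so |(4t + 12)/(5t + 9) − (4/5)| = 24/(5(5t + 9)) < 24/(5·5t) = (24/25)/t.
Thus |(4t + 12)/(5t + 9) − (4/5)| < ε whenever t > (24/25)/ε.
Take M = (24/25)/ε. If t > M then |(4t + 12)/(5t + 9) − (4/5)| < (24/25)/t < ε.

M = (24/25)/ε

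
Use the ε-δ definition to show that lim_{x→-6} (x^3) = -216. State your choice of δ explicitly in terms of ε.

Let ε > 0 be given. We seek δ > 0 with 0 < |x + 6| < δ ⇒ |x^3 + 216| < ε.
Factor: x^3 + 216 = (x + 6)(x^2 - 6x + 36), so |x^3 + 216| = |x + 6|·|x^2 - 6x + 36|.
Impose δ ≤ 2 so that |x| < 8; then |x^2 - 6x + 36| ≤ 148.
Hence |x^3 + 216| ≤ 148|x + 6|, which is < ε once |x + 6| < ε/148.
Take δ = min(2, ε/148). If 0 < |x + 6| < δ then both bounds hold and |x^3 + 216| ≤ 148|x + 6| < 148·(ε/148) = ε.

δ = min(2, ε/148)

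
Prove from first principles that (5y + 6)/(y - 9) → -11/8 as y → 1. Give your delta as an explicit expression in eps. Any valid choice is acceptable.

Suppose eps > 0. We want delta > 0 with 0 < |y − 1| < delta ⇒ |(5y + 6)/(y - 9) + 11/8| < eps.
Combining over a common denominator, (5y + 6)/(y - 9) + 11/8 = [(5y + 6)·(-8) − 11·(y - 9)] / [(-8)·(y - 9)] = -51(y − 1) / ((-8)(y - 9)).
So |(5y + 6)/(y - 9) + 11/8| = 51|y − 1| / (8·|y − 9|).
Restrict delta ≤ 4. Then |y − 1| < 4 gives |y − 9| = |(y − 1) + (-8)| ≥ 8 − 4 = 4.
Hence |(5y + 6)/(y - 9) + 11/8| < 51|y − 1|/(8·4) = (51/32)|y − 1|, which is < eps once |y − 1| < (32/51)eps.
Take delta = min(4, (32/51)eps). Then 0 < |y − 1| < delta forces both bounds, so |(5y + 6)/(y - 9) + 11/8| < eps.

delta = min(4, (32/51)eps)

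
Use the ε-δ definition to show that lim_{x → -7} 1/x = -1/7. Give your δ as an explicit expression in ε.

δ = min(7/2, (49/2)ε)

Fix ε > 0. We seek δ > 0 such that 0 < |x + 7| < δ implies |1/x + 1/7| < ε.
|1/x + 1/7| = |-7 − x|/(7·|x|) = |x + 7|/(7|x|).
Restrict δ ≤ 7/2. Then |x + 7| < 7/2 gives |x| > 7/2, so 7|x| > 49/2.
Then |1/x + 1/7| < |x + 7|/(49/2), which is < ε when |x + 7| < (49/2)ε.
Take δ = min(7/2, (49/2)ε). Then 0 < |x + 7| < δ gives both |x + 7| < 7/2 and |x + 7| < (49/2)ε, so |1/x + 1/7| < ε.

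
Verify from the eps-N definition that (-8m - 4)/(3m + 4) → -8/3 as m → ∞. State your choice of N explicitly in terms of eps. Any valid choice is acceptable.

Fix eps > 0. For m ≥ 1, |(-8m - 4)/(3m + 4) + 8/3| = |20|/(3(3m + 4)) = 20/(3(3m + 4)).
Since 3m + 4 ≥ 3m for m ≥ 1, this is ≤ 20/(3·3m) = (20/9)/m.
So |(-8m - 4)/(3m + 4) + 8/3| < eps whenever m > (20/9)/eps.
Take N = (20/9)/eps. If m > N then |(-8m - 4)/(3m + 4) + 8/3| ≤ (20/9)/m < eps.

N = (20/9)/eps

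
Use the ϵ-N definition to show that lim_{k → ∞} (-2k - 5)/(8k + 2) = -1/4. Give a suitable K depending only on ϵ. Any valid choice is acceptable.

K = (9/16)/ϵ

Let ϵ > 0. For k ≥ 1, |(-2k - 5)/(8k + 2) + 1/4| = |-36|/(8(8k + 2)) = 36/(8(8k + 2)).
Since 8k + 2 ≥ 8k for k ≥ 1, this is ≤ 36/(8·8k) = (9/16)/k.
So |(-2k - 5)/(8k + 2) + 1/4| < ϵ whenever k > (9/16)/ϵ.
Take K = (9/16)/ϵ. If k > K then |(-2k - 5)/(8k + 2) + 1/4| ≤ (9/16)/k < ϵ.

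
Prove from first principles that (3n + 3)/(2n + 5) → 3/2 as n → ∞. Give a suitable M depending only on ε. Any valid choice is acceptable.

M = (9/4)/ε

Let ε > 0 be given. For n ≥ 1, |(3n + 3)/(2n + 5) − (3/2)| = |-9|/(2(2n + 5)) = 9/(2(2n + 5)).
Since 2n + 5 ≥ 2n for n ≥ 1, this is ≤ 9/(2·2n) = (9/4)/n.
So |(3n + 3)/(2n + 5) − (3/2)| < ε whenever n > (9/4)/ε.
Take M = (9/4)/ε. If n > M then |(3n + 3)/(2n + 5) − (3/2)| ≤ (9/4)/n < ε.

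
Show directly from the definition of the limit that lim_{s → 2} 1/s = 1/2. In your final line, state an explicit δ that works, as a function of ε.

Let ε > 0. We seek δ > 0 such that 0 < |s − 2| < δ implies |1/s − (1/2)| < ε.
|1/s − (1/2)| = |2 − s|/(2·|s|) = |s − 2|/(2|s|).
Require δ ≤ 1 so that |s| > 2 − 1 = 1, hence 2|s| > 2.
Then |1/s − (1/2)| < |s − 2|/2, which is < ε when |s − 2| < 2ε.
Take δ = min(1, 2ε). Then 0 < |s − 2| < δ gives both |s − 2| < 1 and |s − 2| < 2ε, so |1/s − (1/2)| < ε.

δ = min(1, 2ε)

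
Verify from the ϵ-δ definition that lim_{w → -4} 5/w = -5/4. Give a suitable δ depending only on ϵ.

Let ϵ > 0. We seek δ > 0 such that 0 < |w + 4| < δ implies |5/w + 5/4| < ϵ.
|5/w + 5/4| = 5·|-4 − w|/(4·|w|) = 5|w + 4|/(4|w|).
Require δ ≤ 2 so that |w| > 4 − 2 = 2, hence 4|w| > 8.
Then |5/w + 5/4| < 5|w + 4|/8, which is < ϵ when |w + 4| < (8/5)ϵ.
Take δ = min(2, (8/5)ϵ). Then 0 < |w + 4| < δ gives both |w + 4| < 2 and |w + 4| < (8/5)ϵ, so |5/w + 5/4| < ϵ.

δ = min(2, (8/5)ϵ)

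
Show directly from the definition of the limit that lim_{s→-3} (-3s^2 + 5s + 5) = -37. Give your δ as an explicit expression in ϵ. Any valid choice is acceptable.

Fix ϵ > 0. We want δ > 0 such that 0 < |s + 3| < δ implies |(-3s^2 + 5s + 5) + 37| < ϵ.
(-3s^2 + 5s + 5) + 37 = -3s^2 + 5s + 42 = (s + 3)(-3s + 14).
So |(-3s^2 + 5s + 5) + 37| = |s + 3|·|-3s + 14|.
Assume first that |s + 3| < 1, so |s| < 4. Then |-3s + 14| ≤ 3·4 + 14 = 26.
Hence |(-3s^2 + 5s + 5) + 37| ≤ 26|s + 3| < ϵ provided |s + 3| < ϵ/26.
Take δ = min(1, ϵ/26). Then 0 < |s + 3| < δ gives both |s + 3| < 1 and |s + 3| < ϵ/26, so |(-3s^2 + 5s + 5) + 37| < ϵ.

δ = min(1, ϵ/26)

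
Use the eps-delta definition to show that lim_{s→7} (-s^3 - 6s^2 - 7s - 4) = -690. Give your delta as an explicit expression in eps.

delta = min(1, eps/266)

Let eps > 0 be given. We want delta > 0 such that 0 < |s − 7| < delta implies |(-s^3 - 6s^2 - 7s - 4) + 690| < eps.
(-s^3 - 6s^2 - 7s - 4) + 690 = -s^3 - 6s^2 - 7s + 686 = (s − 7)(-s^2 - 13s - 98).
So |(-s^3 - 6s^2 - 7s - 4) + 690| = |s − 7|·|-s^2 - 13s - 98|.
Assume first that |s − 7| < 1, so |s| < 8. Then |-s^2 - 13s - 98| ≤ 8^2 + 13·8 + 98 = 266.
Hence |(-s^3 - 6s^2 - 7s - 4) + 690| ≤ 266|s − 7| < eps provided |s − 7| < eps/266.
Choosing delta = min(1, eps/266) ensures both conditions, hence |(-s^3 - 6s^2 - 7s - 4) + 690| < eps.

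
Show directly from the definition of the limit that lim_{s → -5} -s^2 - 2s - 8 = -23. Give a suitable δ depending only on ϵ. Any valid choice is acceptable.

Fix ϵ > 0. We want δ > 0 such that 0 < |s + 5| < δ implies |(-s^2 - 2s - 8) + 23| < ϵ.
(-s^2 - 2s - 8) + 23 = -s^2 - 2s + 15 = (s + 5)(-s + 3).
So |(-s^2 - 2s - 8) + 23| = |s + 5|·|-s + 3|.
Assume first that |s + 5| < 1, so |s| < 6. Then |-s + 3| ≤ 6 + 3 = 9.
Hence |(-s^2 - 2s - 8) + 23| ≤ 9|s + 5| < ϵ provided |s + 5| < ϵ/9.
Choosing δ = min(1, ϵ/9) ensures both conditions, hence |(-s^2 - 2s - 8) + 23| < ϵ.

δ = min(1, ϵ/9)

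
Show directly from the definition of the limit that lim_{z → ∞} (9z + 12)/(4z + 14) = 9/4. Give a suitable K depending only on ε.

K = (39/8)/ε

Let ε > 0 be given. We seek K > 0 such that z > K implies |(9z + 12)/(4z + 14) − (9/4)| < ε.
(9z + 12)/(4z + 14) − (9/4) = (4(9z + 12) − 9(4z + 14)) / (4(4z + 14)) = -78/(4(4z + 14)).
For z > 0 we have 4z + 14 > 4z, so |(9z + 12)/(4z + 14) − (9/4)| = 78/(4(4z + 14)) < 78/(4·4z) = (39/8)/z.
Thus |(9z + 12)/(4z + 14) − (9/4)| < ε whenever z > (39/8)/ε.
Take K = (39/8)/ε. If z > K then |(9z + 12)/(4z + 14) − (9/4)| < (39/8)/z < ε.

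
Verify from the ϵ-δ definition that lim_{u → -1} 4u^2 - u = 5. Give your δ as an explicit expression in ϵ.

δ = min(1, ϵ/13)

Suppose ϵ > 0. We want δ > 0 such that 0 < |u + 1| < δ implies |(4u^2 - u) − 5| < ϵ.
(4u^2 - u) − 5 = 4u^2 - u - 5 = (u + 1)(4u - 5).
So |(4u^2 - u) − 5| = |u + 1|·|4u - 5|.
Assume first that |u + 1| < 1, so |u| < 2. Then |4u - 5| ≤ 4·2 + 5 = 13.
Hence |(4u^2 - u) − 5| ≤ 13|u + 1| < ϵ provided |u + 1| < ϵ/13.
Take δ = min(1, ϵ/13). Then 0 < |u + 1| < δ gives both |u + 1| < 1 and |u + 1| < ϵ/13, so |(4u^2 - u) − 5| < ϵ.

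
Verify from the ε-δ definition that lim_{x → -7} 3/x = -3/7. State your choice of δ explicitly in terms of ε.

Let ε > 0 be given. We seek δ > 0 such that 0 < |x + 7| < δ implies |3/x + 3/7| < ε.
|3/x + 3/7| = 3·|-7 − x|/(7·|x|) = 3|x + 7|/(7|x|).
Require δ ≤ 7/2 so that |x| > 7 − 7/2 = 7/2, hence 7|x| > 49/2.
Then |3/x + 3/7| < 3|x + 7|/(49/2), which is < ε when |x + 7| < (49/6)ε.
Take δ = min(7/2, (49/6)ε). Then 0 < |x + 7| < δ gives both |x + 7| < 7/2 and |x + 7| < (49/6)ε, so |3/x + 3/7| < ε.

δ = min(7/2, (49/6)ε)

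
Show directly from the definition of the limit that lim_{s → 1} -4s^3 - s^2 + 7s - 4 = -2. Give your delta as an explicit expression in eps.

delta = min(1, eps/28)

Fix eps > 0. We want delta > 0 such that 0 < |s − 1| < delta implies |(-4s^3 - s^2 + 7s - 4) + 2| < eps.
(-4s^3 - s^2 + 7s - 4) + 2 = -4s^3 - s^2 + 7s - 2 = (s − 1)(-4s^2 - 5s + 2).
So |(-4s^3 - s^2 + 7s - 4) + 2| = |s − 1|·|-4s^2 - 5s + 2|.
Assume first that |s − 1| < 1, so |s| < 2. Then |-4s^2 - 5s + 2| ≤ 4·2^2 + 5·2 + 2 = 28.
Hence |(-4s^3 - s^2 + 7s - 4) + 2| ≤ 28|s − 1| < eps provided |s − 1| < eps/28.
Choosing delta = min(1, eps/28) ensures both conditions, hence |(-4s^3 - s^2 + 7s - 4) + 2| < eps.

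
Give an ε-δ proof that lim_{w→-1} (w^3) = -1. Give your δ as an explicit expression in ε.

δ = min(1, ε/7)

Suppose ε > 0. We seek δ > 0 with 0 < |w + 1| < δ ⇒ |w^3 + 1| < ε.
Factor: w^3 + 1 = (w + 1)(w^2 - w + 1), so |w^3 + 1| = |w + 1|·|w^2 - w + 1|.
Restrict δ ≤ 1. Then |w + 1| < 1 gives |w| < 2, so by the triangle inequality |w^2 - w + 1| ≤ 2^2 + 2 + 1 = 7.
Hence |w^3 + 1| ≤ 7|w + 1|, which is < ε once |w + 1| < ε/7.
Take δ = min(1, ε/7). If 0 < |w + 1| < δ then both bounds hold and |w^3 + 1| ≤ 7|w + 1| < 7·(ε/7) = ε.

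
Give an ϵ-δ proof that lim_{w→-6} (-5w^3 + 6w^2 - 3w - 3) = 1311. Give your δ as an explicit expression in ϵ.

δ = min(1, ϵ/716)

Fix ϵ > 0. We want δ > 0 such that 0 < |w + 6| < δ implies |(-5w^3 + 6w^2 - 3w - 3) − 1311| < ϵ.
(-5w^3 + 6w^2 - 3w - 3) − 1311 = -5w^3 + 6w^2 - 3w - 1314 = (w + 6)(-5w^2 + 36w - 219).
So |(-5w^3 + 6w^2 - 3w - 3) − 1311| = |w + 6|·|-5w^2 + 36w - 219|.
Require δ ≤ 1. Then |w + 6| < 1 gives |w| < 7, and by the triangle inequality |-5w^2 + 36w - 219| ≤ 5·7^2 + 36·7 + 219 = 716.
Hence |(-5w^3 + 6w^2 - 3w - 3) − 1311| ≤ 716|w + 6| < ϵ provided |w + 6| < ϵ/716.
Choosing δ = min(1, ϵ/716) ensures both conditions, hence |(-5w^3 + 6w^2 - 3w - 3) − 1311| < ϵ.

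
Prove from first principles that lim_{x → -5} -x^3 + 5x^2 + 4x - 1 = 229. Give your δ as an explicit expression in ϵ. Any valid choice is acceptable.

δ = min(1, ϵ/142)

Suppose ϵ > 0. We want δ > 0 such that 0 < |x + 5| < δ implies |(-x^3 + 5x^2 + 4x - 1) − 229| < ϵ.
(-x^3 + 5x^2 + 4x - 1) − 229 = -x^3 + 5x^2 + 4x - 230 = (x + 5)(-x^2 + 10x - 46).
So |(-x^3 + 5x^2 + 4x - 1) − 229| = |x + 5|·|-x^2 + 10x - 46|.
Require δ ≤ 1. Then |x + 5| < 1 gives |x| < 6, and by the triangle inequality |-x^2 + 10x - 46| ≤ 6^2 + 10·6 + 46 = 142.
Hence |(-x^3 + 5x^2 + 4x - 1) − 229| ≤ 142|x + 5| < ϵ provided |x + 5| < ϵ/142.
Take δ = min(1, ϵ/142). Then 0 < |x + 5| < δ gives both |x + 5| < 1 and |x + 5| < ϵ/142, so |(-x^3 + 5x^2 + 4x - 1) − 229| < ϵ.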